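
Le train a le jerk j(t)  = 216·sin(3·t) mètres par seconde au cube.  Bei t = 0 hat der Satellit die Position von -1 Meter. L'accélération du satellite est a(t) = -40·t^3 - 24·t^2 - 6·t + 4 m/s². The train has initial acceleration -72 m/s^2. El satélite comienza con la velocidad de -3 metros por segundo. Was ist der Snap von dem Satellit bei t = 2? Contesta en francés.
Pour résoudre ceci, nous devons prendre 2 dérivées de notre équation de l'accélération a(t) = -40·t^3 - 24·t^2 - 6·t + 4. En dérivant l'accélération, nous obtenons le jerk: j(t) = -120·t^2 - 48·t - 6. La dérivée du jerk donne le snap: s(t) = -240·t - 48. De l'équation du snap s(t) = -240·t - 48, nous substituons t = 2 pour obtenir s = -528.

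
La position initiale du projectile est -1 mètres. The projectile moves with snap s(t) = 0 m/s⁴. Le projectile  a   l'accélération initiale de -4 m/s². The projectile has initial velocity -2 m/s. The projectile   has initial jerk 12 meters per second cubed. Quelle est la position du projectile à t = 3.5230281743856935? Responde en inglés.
We need to integrate our snap equation s(t) = 0 4 times. Finding the integral of s(t) and using j(0) = 12: j(t) = 12. Taking ∫j(t)dt and applying a(0) = -4, we find a(t) = 12·t - 4. Taking ∫a(t)dt and applying v(0) = -2, we find v(t) = 6·t^2 - 4·t - 2. The antiderivative of velocity is position. Using x(0) = -1, we get x(t) = 2·t^3 - 2·t^2 - 2·t - 1. We have position x(t) = 2·t^3 - 2·t^2 - 2·t - 1. Substituting t = 3.5230281743856935: x(3.5230281743856935) = 54.5842200902077.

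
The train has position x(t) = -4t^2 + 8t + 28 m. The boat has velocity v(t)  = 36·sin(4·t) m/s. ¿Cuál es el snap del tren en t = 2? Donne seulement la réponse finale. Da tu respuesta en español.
En t = 2, s = 0.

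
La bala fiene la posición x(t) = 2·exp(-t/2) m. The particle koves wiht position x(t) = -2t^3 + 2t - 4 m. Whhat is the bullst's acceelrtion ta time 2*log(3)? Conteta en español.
Debemos derivar nuestra ecuación de la posición x(t) = 2·exp(-t/2) 2 veces. La derivada de la posición da la velocidad: v(t) = -exp(-t/2). La derivada de la velocidad da la aceleración: a(t) = exp(-t/2)/2. Usando a(t) = exp(-t/2)/2 y sustituyendo t = 2*log(3), encontramos a = 1/6.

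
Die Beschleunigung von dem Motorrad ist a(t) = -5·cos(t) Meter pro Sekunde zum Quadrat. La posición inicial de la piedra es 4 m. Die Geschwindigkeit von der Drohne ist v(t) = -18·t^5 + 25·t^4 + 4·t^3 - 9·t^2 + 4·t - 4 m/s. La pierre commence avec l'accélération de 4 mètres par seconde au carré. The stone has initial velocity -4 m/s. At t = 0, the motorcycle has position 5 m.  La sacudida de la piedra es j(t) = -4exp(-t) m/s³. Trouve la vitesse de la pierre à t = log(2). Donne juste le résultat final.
La vitesse à t = log(2) est v = -2.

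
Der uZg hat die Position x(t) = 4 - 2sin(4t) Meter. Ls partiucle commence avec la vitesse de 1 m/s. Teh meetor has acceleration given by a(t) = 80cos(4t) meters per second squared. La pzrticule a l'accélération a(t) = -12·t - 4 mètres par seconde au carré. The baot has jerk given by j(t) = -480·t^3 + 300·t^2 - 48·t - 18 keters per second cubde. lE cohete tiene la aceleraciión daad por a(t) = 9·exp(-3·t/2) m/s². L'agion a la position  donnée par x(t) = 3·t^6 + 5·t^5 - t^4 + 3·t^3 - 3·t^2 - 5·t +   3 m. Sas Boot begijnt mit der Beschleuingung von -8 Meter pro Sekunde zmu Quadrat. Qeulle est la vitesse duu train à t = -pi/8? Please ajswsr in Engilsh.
Starting from position x(t) = 4 - 2·sin(4·t), we take 1 derivative. Differentiating position, we get velocity: v(t) = -8·cos(4·t). We have velocity v(t) = -8·cos(4·t). Substituting t = -pi/8: v(-pi/8) = 0.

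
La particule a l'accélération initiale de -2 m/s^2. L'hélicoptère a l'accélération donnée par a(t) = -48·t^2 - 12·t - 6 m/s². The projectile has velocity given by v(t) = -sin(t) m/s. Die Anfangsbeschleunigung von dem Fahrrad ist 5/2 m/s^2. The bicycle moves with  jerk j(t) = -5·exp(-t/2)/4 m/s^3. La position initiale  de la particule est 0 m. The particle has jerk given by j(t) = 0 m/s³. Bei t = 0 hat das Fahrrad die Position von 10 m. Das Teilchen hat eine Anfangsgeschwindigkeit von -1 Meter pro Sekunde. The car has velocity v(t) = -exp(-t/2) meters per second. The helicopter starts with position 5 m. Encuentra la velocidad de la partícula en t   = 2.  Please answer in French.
Nous devons trouver l'intégrale de notre équation du jerk j(t) = 0 2 fois. La primitive du jerk, avec a(0) = -2, donne l'accélération: a(t) = -2. En intégrant l'accélération et en utilisant la condition initiale v(0) = -1, nous obtenons v(t) = -2·t - 1. Nous avons la vitesse v(t) = -2·t - 1. En substituant t = 2: v(2) = -5.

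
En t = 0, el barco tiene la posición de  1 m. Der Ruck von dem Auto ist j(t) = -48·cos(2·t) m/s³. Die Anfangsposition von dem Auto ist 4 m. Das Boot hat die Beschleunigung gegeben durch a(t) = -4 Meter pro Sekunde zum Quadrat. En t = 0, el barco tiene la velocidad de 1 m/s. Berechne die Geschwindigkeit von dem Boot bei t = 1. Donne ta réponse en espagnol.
Debemos encontrar la integral de nuestra ecuación de la aceleración a(t) = -4 1 vez. Tomando ∫a(t)dt y aplicando v(0) = 1, encontramos v(t) = 1 - 4·t. Tenemos la velocidad v(t) = 1 - 4·t. Sustituyendo t = 1: v(1) = -3.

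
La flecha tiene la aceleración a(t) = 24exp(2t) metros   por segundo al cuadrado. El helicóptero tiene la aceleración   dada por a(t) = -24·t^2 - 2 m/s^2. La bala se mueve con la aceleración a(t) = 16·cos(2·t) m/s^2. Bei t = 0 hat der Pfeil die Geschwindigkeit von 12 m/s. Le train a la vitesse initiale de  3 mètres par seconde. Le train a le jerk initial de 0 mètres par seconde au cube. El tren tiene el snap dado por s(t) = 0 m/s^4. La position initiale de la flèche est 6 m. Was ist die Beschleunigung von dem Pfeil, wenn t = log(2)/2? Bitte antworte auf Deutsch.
Aus der Gleichung für die Beschleunigung a(t) = 24·exp(2·t), setzen wir t = log(2)/2 ein und erhalten a = 48.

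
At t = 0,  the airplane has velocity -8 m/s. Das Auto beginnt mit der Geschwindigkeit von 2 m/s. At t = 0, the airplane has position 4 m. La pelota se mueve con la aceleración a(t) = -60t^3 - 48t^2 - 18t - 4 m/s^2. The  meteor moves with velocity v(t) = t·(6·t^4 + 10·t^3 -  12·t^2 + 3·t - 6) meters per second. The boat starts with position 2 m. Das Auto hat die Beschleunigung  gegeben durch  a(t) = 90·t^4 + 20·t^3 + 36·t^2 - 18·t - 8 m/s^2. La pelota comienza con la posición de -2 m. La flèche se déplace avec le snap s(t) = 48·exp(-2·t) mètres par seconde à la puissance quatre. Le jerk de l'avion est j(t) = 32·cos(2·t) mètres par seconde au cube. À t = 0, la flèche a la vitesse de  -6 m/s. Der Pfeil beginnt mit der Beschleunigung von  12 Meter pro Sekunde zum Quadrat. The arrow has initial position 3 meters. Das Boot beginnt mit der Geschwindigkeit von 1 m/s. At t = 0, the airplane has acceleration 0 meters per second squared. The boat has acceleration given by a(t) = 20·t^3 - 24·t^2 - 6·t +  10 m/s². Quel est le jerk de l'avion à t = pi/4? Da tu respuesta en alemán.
Aus der Gleichung für den Ruck j(t) = 32·cos(2·t), setzen wir t = pi/4 ein und erhalten j = 0.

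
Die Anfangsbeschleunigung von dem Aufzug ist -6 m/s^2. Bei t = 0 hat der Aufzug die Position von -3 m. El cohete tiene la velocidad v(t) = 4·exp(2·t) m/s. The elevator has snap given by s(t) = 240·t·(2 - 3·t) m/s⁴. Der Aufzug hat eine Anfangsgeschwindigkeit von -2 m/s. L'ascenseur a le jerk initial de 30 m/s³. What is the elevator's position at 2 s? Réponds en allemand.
Ausgehend von dem Snap s(t) = 240·t·(2 - 3·t), nehmen wir 4 Integrale. Das Integral von dem Snap, mit j(0) = 30, ergibt den Ruck: j(t) = -240·t^3 + 240·t^2 + 30. Durch Integration von dem Ruck und Verwendung der Anfangsbedingung a(0) = -6, erhalten wir a(t) = -60·t^4 + 80·t^3 + 30·t - 6. Die Stammfunktion von der Beschleunigung ist die Geschwindigkeit. Mit v(0) = -2 erhalten wir v(t) = -12·t^5 + 20·t^4 + 15·t^2 - 6·t - 2. Die Stammfunktion von der Geschwindigkeit, mit x(0) = -3, ergibt die Position: x(t) = -2·t^6 + 4·t^5 + 5·t^3 - 3·t^2 - 2·t - 3. Aus der Gleichung für die Position x(t) = -2·t^6 + 4·t^5 + 5·t^3 - 3·t^2 - 2·t - 3, setzen wir t = 2 ein und erhalten x = 21.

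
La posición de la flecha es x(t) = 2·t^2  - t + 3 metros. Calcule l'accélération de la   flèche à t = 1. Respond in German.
Um dies zu lösen, müssen wir 2 Ableitungen unserer Gleichung für die Position x(t) = 2·t^2 - t + 3 nehmen. Mit d/dt von x(t) finden wir v(t) = 4·t - 1. Mit d/dt von v(t) finden wir a(t) = 4. Aus der Gleichung für die Beschleunigung a(t) = 4, setzen wir t = 1 ein und erhalten a = 4.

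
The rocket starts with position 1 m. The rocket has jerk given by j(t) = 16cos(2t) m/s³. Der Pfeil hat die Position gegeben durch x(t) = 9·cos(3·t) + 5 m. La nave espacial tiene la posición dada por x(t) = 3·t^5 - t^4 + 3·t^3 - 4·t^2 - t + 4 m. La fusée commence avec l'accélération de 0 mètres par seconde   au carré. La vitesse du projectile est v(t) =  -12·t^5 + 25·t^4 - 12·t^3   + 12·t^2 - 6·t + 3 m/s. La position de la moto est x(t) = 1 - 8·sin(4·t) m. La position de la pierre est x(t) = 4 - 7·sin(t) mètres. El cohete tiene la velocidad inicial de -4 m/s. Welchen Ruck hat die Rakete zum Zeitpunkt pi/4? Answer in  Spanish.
Tenemos la sacudida j(t) = 16·cos(2·t). Sustituyendo t = pi/4: j(pi/4) = 0.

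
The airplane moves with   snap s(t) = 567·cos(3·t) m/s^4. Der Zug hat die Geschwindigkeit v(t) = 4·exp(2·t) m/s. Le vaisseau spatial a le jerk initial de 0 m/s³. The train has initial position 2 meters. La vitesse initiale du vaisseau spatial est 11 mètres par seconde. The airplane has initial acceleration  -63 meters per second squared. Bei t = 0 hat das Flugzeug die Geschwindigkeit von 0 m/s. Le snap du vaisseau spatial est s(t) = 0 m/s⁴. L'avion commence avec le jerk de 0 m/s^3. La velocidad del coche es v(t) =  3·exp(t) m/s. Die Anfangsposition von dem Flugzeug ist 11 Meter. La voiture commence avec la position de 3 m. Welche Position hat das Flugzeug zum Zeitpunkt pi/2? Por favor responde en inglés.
We need to integrate our snap equation s(t) = 567·cos(3·t) 4 times. The antiderivative of snap is jerk. Using j(0) = 0, we get j(t) = 189·sin(3·t). The integral of jerk is acceleration. Using a(0) = -63, we get a(t) = -63·cos(3·t). Finding the antiderivative of a(t) and using v(0) = 0: v(t) = -21·sin(3·t). The integral of velocity, with x(0) = 11, gives position: x(t) = 7·cos(3·t) + 4. Using x(t) = 7·cos(3·t) + 4 and substituting t = pi/2, we find x = 4.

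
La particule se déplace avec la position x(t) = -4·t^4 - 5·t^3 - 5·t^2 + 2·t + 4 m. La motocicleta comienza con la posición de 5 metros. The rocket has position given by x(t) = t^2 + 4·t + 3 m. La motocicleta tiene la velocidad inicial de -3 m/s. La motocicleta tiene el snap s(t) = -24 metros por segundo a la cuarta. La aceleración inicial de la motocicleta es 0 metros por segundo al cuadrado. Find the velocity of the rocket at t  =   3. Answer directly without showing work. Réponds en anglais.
The answer is 10.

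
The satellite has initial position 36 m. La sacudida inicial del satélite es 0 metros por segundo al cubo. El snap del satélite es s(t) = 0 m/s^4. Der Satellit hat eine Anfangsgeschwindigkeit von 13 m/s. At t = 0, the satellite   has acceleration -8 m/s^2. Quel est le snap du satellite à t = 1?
De l'équation du snap s(t) = 0, nous substituons t = 1 pour obtenir s = 0.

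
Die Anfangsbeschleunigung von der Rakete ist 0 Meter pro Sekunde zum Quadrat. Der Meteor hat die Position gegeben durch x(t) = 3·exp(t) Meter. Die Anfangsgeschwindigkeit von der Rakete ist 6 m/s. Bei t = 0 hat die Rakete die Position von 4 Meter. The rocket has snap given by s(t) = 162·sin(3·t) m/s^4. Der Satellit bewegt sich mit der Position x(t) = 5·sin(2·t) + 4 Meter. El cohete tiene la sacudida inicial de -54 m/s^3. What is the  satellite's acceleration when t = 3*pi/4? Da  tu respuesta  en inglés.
To solve this, we need to take 2 derivatives of our position equation x(t) = 5·sin(2·t) + 4. Differentiating position, we get velocity: v(t) = 10·cos(2·t). Taking d/dt of v(t), we find a(t) = -20·sin(2·t). Using a(t) = -20·sin(2·t) and substituting t = 3*pi/4, we find a = 20.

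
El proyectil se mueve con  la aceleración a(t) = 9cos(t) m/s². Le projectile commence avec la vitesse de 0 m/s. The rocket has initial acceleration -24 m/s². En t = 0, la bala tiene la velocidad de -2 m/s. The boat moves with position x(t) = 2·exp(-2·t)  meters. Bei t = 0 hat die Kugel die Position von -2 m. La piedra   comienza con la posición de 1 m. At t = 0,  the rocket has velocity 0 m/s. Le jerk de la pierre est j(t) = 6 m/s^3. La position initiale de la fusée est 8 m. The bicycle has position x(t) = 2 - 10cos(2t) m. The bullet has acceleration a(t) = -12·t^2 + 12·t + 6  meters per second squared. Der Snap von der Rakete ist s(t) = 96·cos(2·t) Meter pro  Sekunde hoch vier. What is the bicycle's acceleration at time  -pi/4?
Starting from position x(t) = 2 - 10·cos(2·t), we take 2 derivatives. Taking d/dt of x(t), we find v(t) = 20·sin(2·t). Differentiating velocity, we get acceleration: a(t) = 40·cos(2·t). From the given acceleration equation a(t) = 40·cos(2·t), we substitute t = -pi/4 to get a = 0.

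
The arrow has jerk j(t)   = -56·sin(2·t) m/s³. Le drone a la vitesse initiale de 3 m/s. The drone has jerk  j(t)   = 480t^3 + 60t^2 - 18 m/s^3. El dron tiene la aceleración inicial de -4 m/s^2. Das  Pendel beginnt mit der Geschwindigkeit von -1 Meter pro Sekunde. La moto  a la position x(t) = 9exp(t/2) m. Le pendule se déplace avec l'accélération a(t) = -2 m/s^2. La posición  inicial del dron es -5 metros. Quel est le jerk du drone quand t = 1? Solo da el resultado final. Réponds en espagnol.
j(1) = 522.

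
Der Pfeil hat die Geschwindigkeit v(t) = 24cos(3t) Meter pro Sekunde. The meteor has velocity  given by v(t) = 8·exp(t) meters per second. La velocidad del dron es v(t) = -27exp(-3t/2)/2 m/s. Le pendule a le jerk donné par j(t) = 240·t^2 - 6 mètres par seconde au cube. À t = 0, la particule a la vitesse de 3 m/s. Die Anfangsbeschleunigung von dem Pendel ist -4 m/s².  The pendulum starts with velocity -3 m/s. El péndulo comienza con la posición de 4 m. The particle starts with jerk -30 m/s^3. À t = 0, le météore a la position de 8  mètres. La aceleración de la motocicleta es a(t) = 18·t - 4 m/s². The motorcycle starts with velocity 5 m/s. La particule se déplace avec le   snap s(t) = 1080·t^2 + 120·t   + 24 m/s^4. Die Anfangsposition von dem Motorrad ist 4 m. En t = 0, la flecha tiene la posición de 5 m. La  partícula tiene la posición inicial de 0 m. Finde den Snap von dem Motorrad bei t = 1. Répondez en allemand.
Ausgehend von der Beschleunigung a(t) = 18·t - 4, nehmen wir 2 Ableitungen. Die Ableitung von der Beschleunigung ergibt den Ruck: j(t) = 18. Die Ableitung von dem Ruck ergibt den Snap: s(t) = 0. Aus der Gleichung für den Snap s(t) = 0, setzen wir t = 1 ein und erhalten s = 0.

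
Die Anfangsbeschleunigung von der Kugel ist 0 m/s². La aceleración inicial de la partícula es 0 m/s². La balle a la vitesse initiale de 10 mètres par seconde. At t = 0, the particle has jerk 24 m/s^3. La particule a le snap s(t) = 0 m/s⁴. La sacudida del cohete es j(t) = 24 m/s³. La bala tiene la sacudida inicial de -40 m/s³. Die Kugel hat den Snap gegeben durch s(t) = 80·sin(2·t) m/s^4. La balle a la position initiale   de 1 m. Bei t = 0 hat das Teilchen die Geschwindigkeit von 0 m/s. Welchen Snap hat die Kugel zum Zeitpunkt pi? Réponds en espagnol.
Tenemos el snap s(t) = 80·sin(2·t). Sustituyendo t = pi: s(pi) = 0.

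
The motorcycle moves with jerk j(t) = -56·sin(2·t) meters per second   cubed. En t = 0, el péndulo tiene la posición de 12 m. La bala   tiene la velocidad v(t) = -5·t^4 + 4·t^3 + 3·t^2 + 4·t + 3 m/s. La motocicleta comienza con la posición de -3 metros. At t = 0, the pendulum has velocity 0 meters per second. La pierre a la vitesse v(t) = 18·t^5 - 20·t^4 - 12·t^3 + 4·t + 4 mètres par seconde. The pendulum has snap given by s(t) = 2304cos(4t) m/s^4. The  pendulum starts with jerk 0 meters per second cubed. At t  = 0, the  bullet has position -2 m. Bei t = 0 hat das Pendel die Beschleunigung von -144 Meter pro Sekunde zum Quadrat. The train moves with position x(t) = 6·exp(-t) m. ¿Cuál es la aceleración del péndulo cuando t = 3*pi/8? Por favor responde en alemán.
Wir müssen die Stammfunktion unserer Gleichung für den Snap s(t) = 2304·cos(4·t) 2-mal finden. Die Stammfunktion von dem Snap, mit j(0) = 0, ergibt den Ruck: j(t) = 576·sin(4·t). Das Integral von dem Ruck, mit a(0) = -144, ergibt die Beschleunigung: a(t) = -144·cos(4·t). Mit a(t) = -144·cos(4·t) und Einsetzen von t = 3*pi/8, finden wir a = 0.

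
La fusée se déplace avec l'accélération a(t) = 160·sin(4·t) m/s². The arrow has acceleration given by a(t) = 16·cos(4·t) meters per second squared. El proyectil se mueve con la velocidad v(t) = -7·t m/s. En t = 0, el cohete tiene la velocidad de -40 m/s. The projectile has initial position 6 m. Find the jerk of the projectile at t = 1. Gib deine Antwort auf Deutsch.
Um dies zu lösen, müssen wir 2 Ableitungen unserer Gleichung für die Geschwindigkeit v(t) = -7·t nehmen. Mit d/dt von v(t) finden wir a(t) = -7. Mit d/dt von a(t) finden wir j(t) = 0. Wir haben den Ruck j(t) = 0. Durch Einsetzen von t = 1: j(1) = 0.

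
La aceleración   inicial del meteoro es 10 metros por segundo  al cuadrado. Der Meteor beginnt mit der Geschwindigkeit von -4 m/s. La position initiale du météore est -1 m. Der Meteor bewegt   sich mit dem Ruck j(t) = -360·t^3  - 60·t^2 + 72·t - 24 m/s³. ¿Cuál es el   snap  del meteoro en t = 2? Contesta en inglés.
To solve this, we need to take 1 derivative of our jerk equation j(t) = -360·t^3 - 60·t^2 + 72·t - 24. Differentiating jerk, we get snap: s(t) = -1080·t^2 - 120·t + 72. Using s(t) = -1080·t^2 - 120·t + 72 and substituting t = 2, we find s = -4488.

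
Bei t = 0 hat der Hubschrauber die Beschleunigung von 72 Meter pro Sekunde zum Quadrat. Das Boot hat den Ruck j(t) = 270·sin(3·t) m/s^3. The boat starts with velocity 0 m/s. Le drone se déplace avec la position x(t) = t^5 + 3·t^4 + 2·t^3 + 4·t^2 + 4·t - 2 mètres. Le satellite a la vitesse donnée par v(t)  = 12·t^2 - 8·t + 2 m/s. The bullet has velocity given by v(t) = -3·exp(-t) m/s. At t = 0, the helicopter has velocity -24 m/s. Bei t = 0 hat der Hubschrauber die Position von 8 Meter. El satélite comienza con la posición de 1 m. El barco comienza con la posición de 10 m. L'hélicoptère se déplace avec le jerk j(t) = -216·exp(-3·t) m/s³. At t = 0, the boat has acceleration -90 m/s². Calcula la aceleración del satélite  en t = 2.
Partiendo de la velocidad v(t) = 12·t^2 - 8·t + 2, tomamos 1 derivada. Derivando la velocidad, obtenemos la aceleración: a(t) = 24·t - 8. Usando a(t) = 24·t - 8 y sustituyendo t = 2, encontramos a = 40.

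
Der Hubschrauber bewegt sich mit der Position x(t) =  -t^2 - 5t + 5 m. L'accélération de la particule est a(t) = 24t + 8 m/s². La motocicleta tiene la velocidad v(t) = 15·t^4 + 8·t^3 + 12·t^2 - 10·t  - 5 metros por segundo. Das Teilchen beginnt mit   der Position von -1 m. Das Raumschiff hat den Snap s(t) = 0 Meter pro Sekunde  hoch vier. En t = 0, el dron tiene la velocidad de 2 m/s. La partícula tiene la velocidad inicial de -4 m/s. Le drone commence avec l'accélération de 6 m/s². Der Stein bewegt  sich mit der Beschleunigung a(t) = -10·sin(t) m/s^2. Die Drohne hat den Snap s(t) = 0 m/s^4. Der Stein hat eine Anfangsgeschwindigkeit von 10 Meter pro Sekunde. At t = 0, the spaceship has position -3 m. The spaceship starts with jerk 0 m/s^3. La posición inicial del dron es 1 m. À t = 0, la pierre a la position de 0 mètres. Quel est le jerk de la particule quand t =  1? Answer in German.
Um dies zu lösen, müssen wir 1 Ableitung unserer Gleichung für die Beschleunigung a(t) = 24·t + 8 nehmen. Durch Ableiten von der Beschleunigung erhalten wir den Ruck: j(t) = 24. Aus der Gleichung für den Ruck j(t) = 24, setzen wir t = 1 ein und erhalten j = 24.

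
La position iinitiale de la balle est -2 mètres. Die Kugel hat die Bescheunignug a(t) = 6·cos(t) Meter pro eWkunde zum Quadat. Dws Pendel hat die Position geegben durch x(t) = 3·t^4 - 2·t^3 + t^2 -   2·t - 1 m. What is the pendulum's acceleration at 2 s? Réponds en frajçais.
En partant de la position x(t) = 3·t^4 - 2·t^3 + t^2 - 2·t - 1, nous prenons 2 dérivées. La dérivée de la position donne la vitesse: v(t) = 12·t^3 - 6·t^2 + 2·t - 2. En dérivant la vitesse, nous obtenons l'accélération: a(t) = 36·t^2 - 12·t + 2. En utilisant a(t) = 36·t^2 - 12·t + 2 et en substituant t = 2, nous trouvons a = 122.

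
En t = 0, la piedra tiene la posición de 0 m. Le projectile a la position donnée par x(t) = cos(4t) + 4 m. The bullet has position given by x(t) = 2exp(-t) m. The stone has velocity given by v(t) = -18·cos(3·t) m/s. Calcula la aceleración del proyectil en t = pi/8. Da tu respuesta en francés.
Pour résoudre ceci, nous devons prendre 2 dérivées de notre équation de la position x(t) = cos(4·t) + 4. En dérivant la position, nous obtenons la vitesse: v(t) = -4·sin(4·t). En prenant d/dt de v(t), nous trouvons a(t) = -16·cos(4·t). En utilisant a(t) = -16·cos(4·t) et en substituant t = pi/8, nous trouvons a = 0.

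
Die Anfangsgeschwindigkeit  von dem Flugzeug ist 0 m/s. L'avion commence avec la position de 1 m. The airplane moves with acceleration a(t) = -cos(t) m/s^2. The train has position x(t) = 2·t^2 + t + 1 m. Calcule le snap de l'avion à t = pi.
Nous devons dériver notre équation de l'accélération a(t) = -cos(t) 2 fois. En dérivant l'accélération, nous obtenons le jerk: j(t) = sin(t). En prenant d/dt de j(t), nous trouvons s(t) = cos(t). Nous avons le snap s(t) = cos(t). En substituant t = pi: s(pi) = -1.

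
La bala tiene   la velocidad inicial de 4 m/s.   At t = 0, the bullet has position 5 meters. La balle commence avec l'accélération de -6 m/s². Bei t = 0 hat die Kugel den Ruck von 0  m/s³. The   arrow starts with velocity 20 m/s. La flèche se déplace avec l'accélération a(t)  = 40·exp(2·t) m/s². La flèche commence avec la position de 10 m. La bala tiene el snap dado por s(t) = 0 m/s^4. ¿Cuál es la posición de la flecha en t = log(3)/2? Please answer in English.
To solve this, we need to take 2 integrals of our acceleration equation a(t) = 40·exp(2·t). Integrating acceleration and using the initial condition v(0) = 20, we get v(t) = 20·exp(2·t). Integrating velocity and using the initial condition x(0) = 10, we get x(t) = 10·exp(2·t). We have position x(t) = 10·exp(2·t). Substituting t = log(3)/2: x(log(3)/2) = 30.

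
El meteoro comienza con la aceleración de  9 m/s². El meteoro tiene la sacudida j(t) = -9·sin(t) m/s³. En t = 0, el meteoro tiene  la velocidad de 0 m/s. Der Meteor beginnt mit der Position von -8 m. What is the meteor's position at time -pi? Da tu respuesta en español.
Para resolver esto, necesitamos tomar 3 integrales de nuestra ecuación de la sacudida j(t) = -9·sin(t). Tomando ∫j(t)dt y aplicando a(0) = 9, encontramos a(t) = 9·cos(t). Tomando ∫a(t)dt y aplicando v(0) = 0, encontramos v(t) = 9·sin(t). Integrando la velocidad y usando la condición inicial x(0) = -8, obtenemos x(t) = 1 - 9·cos(t). Usando x(t) = 1 - 9·cos(t) y sustituyendo t = -pi, encontramos x = 10.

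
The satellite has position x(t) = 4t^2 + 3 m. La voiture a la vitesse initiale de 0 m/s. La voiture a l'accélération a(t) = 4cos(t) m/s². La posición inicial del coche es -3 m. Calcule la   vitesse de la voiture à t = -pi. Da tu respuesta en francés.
Nous devons trouver l'intégrale de notre équation de l'accélération a(t) = 4·cos(t) 1 fois. L'intégrale de l'accélération, avec v(0) = 0, donne la vitesse: v(t) = 4·sin(t). De l'équation de la vitesse v(t) = 4·sin(t), nous substituons t = -pi pour obtenir v = 0.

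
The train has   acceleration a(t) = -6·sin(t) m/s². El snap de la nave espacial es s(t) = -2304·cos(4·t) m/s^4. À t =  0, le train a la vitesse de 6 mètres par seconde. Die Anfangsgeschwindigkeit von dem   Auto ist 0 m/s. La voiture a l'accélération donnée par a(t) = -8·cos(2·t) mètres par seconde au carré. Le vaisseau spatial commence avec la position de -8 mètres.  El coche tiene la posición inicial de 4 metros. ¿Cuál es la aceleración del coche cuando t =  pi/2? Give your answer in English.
Using a(t) = -8·cos(2·t) and substituting t = pi/2, we find a = 8.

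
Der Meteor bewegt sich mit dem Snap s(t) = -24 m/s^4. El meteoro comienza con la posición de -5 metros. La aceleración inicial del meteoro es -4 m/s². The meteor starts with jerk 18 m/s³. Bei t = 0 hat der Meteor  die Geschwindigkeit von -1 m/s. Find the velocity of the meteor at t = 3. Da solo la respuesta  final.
v(3) = -40.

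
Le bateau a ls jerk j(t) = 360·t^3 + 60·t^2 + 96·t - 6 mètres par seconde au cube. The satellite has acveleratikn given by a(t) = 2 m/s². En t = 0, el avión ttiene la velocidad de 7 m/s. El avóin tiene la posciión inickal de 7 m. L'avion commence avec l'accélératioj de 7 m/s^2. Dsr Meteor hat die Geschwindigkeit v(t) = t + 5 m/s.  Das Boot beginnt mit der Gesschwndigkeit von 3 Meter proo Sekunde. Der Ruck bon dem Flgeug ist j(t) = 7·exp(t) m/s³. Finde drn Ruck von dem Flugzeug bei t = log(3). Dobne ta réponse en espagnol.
De la ecuación de la sacudida j(t) = 7·exp(t), sustituimos t = log(3) para obtener j = 21.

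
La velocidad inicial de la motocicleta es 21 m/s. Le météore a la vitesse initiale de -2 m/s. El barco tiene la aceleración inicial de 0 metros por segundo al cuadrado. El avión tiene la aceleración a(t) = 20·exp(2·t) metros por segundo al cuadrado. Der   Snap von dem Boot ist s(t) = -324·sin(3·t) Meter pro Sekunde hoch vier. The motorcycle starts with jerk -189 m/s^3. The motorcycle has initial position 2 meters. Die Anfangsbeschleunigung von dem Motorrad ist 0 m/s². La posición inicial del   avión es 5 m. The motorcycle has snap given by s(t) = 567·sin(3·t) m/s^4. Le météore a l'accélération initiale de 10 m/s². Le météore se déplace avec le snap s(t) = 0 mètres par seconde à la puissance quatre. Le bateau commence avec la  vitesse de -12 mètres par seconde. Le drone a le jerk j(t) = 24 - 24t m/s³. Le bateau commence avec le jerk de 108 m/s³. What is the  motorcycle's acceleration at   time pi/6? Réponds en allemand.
Um dies zu lösen, müssen wir 2 Integrale unserer Gleichung für den Snap s(t) = 567·sin(3·t) finden. Das Integral von dem Snap, mit j(0) = -189, ergibt den Ruck: j(t) = -189·cos(3·t). Das Integral von dem Ruck, mit a(0) = 0, ergibt die Beschleunigung: a(t) = -63·sin(3·t). Mit a(t) = -63·sin(3·t) und Einsetzen von t = pi/6, finden wir a = -63.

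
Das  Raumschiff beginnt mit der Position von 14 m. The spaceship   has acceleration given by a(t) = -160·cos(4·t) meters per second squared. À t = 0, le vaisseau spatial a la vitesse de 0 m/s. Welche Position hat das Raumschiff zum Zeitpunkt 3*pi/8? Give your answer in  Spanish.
Para resolver esto, necesitamos tomar 2 antiderivadas de nuestra ecuación de la aceleración a(t) = -160·cos(4·t). La integral de la aceleración, con v(0) = 0, da la velocidad: v(t) = -40·sin(4·t). La integral de la velocidad, con x(0) = 14, da la posición: x(t) = 10·cos(4·t) + 4. Usando x(t) = 10·cos(4·t) + 4 y sustituyendo t = 3*pi/8, encontramos x = 4.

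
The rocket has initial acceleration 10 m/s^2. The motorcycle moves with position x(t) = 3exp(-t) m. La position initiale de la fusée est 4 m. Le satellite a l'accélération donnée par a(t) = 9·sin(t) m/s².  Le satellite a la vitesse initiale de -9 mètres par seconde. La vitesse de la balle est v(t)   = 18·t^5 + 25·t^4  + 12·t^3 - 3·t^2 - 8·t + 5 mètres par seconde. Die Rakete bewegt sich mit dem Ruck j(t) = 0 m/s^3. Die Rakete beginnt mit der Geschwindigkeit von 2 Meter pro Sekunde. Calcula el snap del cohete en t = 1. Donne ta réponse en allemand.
Wir müssen unsere Gleichung für den Ruck j(t) = 0 1-mal ableiten. Mit d/dt von j(t) finden wir s(t) = 0. Wir haben den Snap s(t) = 0. Durch Einsetzen von t = 1: s(1) = 0.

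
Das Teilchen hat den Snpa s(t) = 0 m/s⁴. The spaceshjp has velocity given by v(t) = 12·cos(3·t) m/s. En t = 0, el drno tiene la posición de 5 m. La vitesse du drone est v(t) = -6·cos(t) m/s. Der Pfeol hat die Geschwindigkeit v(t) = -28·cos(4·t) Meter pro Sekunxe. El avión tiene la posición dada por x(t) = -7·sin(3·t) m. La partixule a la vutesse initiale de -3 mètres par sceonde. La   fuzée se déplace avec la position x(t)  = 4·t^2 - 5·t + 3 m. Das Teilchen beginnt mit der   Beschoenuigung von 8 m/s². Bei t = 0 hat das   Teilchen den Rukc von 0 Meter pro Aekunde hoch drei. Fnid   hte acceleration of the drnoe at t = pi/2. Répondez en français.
Nous devons dériver notre équation de la vitesse v(t) = -6·cos(t) 1 fois. En prenant d/dt de v(t), nous trouvons a(t) = 6·sin(t). De l'équation de l'accélération a(t) = 6·sin(t), nous substituons t = pi/2 pour obtenir a = 6.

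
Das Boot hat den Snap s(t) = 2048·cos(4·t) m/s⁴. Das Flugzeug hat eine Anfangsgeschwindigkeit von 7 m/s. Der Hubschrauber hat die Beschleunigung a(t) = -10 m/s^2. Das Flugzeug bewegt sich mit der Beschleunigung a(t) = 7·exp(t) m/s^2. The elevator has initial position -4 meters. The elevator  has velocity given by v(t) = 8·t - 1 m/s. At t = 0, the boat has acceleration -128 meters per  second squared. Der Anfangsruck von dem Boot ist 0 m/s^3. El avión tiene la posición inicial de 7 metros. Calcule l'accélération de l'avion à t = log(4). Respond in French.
De l'équation de l'accélération a(t) = 7·exp(t), nous substituons t = log(4) pour obtenir a = 28.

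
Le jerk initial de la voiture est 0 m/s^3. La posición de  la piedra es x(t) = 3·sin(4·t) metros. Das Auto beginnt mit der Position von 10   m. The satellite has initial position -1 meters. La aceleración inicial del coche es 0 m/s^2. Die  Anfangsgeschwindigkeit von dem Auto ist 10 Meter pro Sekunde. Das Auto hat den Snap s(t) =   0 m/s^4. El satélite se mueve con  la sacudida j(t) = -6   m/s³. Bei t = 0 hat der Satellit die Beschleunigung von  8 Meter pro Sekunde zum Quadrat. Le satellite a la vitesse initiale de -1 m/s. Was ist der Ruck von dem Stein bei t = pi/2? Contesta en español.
Para resolver esto, necesitamos tomar 3 derivadas de nuestra ecuación de la posición x(t) = 3·sin(4·t). La derivada de la posición da la velocidad: v(t) = 12·cos(4·t). La derivada de la velocidad da la aceleración: a(t) = -48·sin(4·t). La derivada de la aceleración da la sacudida: j(t) = -192·cos(4·t). De la ecuación de la sacudida j(t) = -192·cos(4·t), sustituimos t = pi/2 para obtener j = -192.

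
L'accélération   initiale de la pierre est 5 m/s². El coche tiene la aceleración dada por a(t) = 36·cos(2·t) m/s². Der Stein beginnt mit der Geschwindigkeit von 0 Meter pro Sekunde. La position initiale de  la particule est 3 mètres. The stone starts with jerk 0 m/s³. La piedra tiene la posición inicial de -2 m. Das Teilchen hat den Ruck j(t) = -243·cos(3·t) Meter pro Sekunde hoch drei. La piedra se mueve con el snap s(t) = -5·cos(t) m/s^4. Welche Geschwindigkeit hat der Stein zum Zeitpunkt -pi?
Ausgehend von dem Snap s(t) = -5·cos(t), nehmen wir 3 Stammfunktionen. Das Integral von dem Snap, mit j(0) = 0, ergibt den Ruck: j(t) = -5·sin(t). Das Integral von dem Ruck ist die Beschleunigung. Mit a(0) = 5 erhalten wir a(t) = 5·cos(t). Durch Integration von der Beschleunigung und Verwendung der Anfangsbedingung v(0) = 0, erhalten wir v(t) = 5·sin(t). Aus der Gleichung für die Geschwindigkeit v(t) = 5·sin(t), setzen wir t = -pi ein und erhalten v = 0.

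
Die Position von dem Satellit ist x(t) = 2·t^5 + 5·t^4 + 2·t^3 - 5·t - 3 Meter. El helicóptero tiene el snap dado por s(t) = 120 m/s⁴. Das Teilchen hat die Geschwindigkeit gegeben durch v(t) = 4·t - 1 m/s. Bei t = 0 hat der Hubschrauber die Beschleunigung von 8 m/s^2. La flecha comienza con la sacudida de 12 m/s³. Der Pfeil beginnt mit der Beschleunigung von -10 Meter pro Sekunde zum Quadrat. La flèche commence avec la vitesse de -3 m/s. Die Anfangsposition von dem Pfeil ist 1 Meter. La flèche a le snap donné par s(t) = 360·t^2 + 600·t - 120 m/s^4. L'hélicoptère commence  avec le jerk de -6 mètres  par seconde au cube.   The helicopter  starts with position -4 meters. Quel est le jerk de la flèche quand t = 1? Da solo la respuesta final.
Le jerk à t = 1 est j = 312.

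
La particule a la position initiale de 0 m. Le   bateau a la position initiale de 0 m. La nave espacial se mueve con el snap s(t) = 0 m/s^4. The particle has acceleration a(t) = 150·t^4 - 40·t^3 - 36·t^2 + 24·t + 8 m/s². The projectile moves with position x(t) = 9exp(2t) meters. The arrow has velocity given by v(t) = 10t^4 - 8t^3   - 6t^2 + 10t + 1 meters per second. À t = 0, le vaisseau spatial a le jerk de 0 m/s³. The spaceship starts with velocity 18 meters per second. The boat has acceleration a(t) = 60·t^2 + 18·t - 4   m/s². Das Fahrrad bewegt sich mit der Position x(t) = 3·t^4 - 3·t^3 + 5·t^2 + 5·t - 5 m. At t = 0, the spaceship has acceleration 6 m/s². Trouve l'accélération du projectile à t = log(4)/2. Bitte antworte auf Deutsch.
Um dies zu lösen, müssen wir 2 Ableitungen unserer Gleichung für die Position x(t) = 9·exp(2·t) nehmen. Mit d/dt von x(t) finden wir v(t) = 18·exp(2·t). Durch Ableiten von der Geschwindigkeit erhalten wir die Beschleunigung: a(t) = 36·exp(2·t). Wir haben die Beschleunigung a(t) = 36·exp(2·t). Durch Einsetzen von t = log(4)/2: a(log(4)/2) = 144.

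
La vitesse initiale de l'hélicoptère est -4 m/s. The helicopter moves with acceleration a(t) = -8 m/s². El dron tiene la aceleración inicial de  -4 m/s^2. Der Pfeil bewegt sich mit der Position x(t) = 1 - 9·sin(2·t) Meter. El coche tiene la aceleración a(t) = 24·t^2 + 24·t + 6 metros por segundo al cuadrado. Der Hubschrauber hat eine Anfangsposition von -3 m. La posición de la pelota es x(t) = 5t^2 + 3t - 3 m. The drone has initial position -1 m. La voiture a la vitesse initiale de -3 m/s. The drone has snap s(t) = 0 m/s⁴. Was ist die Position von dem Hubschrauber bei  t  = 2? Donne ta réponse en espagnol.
Para resolver esto, necesitamos tomar 2 integrales de nuestra ecuación de la aceleración a(t) = -8. Tomando ∫a(t)dt y aplicando v(0) = -4, encontramos v(t) = -8·t - 4. Integrando la velocidad y usando la condición inicial x(0) = -3, obtenemos x(t) = -4·t^2 - 4·t - 3. Usando x(t) = -4·t^2 - 4·t - 3 y sustituyendo t = 2, encontramos x = -27.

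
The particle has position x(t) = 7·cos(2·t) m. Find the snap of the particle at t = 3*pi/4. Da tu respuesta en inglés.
We must differentiate our position equation x(t) = 7·cos(2·t) 4 times. The derivative of position gives velocity: v(t) = -14·sin(2·t). Differentiating velocity, we get acceleration: a(t) = -28·cos(2·t). Differentiating acceleration, we get jerk: j(t) = 56·sin(2·t). Taking d/dt of j(t), we find s(t) = 112·cos(2·t). Using s(t) = 112·cos(2·t) and substituting t = 3*pi/4, we find s = 0.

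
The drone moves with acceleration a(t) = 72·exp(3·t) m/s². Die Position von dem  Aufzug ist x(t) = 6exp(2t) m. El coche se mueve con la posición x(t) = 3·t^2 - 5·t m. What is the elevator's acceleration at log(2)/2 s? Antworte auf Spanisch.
Debemos derivar nuestra ecuación de la posición x(t) = 6·exp(2·t) 2 veces. Derivando la posición, obtenemos la velocidad: v(t) = 12·exp(2·t). Derivando la velocidad, obtenemos la aceleración: a(t) = 24·exp(2·t). De la ecuación de la aceleración a(t) = 24·exp(2·t), sustituimos t = log(2)/2 para obtener a = 48.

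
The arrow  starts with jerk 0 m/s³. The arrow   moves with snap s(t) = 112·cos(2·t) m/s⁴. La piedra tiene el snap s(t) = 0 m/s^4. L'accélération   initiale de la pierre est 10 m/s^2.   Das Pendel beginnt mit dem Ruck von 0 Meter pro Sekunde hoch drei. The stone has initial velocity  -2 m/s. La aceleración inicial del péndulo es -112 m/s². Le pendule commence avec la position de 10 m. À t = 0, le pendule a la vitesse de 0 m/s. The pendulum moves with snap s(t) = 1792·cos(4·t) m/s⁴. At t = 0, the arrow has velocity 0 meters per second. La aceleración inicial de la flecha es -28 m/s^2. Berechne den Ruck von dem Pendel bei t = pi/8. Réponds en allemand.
Ausgehend von dem Snap s(t) = 1792·cos(4·t), nehmen wir 1 Stammfunktion. Die Stammfunktion von dem Snap ist der Ruck. Mit j(0) = 0 erhalten wir j(t) = 448·sin(4·t). Aus der Gleichung für den Ruck j(t) = 448·sin(4·t), setzen wir t = pi/8 ein und erhalten j = 448.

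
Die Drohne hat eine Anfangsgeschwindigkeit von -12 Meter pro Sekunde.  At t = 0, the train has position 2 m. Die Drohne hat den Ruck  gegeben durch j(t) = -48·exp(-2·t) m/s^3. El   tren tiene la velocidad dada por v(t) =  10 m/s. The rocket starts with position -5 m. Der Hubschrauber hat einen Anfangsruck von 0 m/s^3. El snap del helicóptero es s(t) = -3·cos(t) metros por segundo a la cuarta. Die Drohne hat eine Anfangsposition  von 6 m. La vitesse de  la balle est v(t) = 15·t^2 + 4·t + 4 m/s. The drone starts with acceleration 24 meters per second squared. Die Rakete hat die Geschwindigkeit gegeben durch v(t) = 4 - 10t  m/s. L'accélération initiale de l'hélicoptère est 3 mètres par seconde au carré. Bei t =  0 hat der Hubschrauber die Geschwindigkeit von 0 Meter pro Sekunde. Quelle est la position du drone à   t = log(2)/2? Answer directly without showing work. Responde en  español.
x(log(2)/2) = 3.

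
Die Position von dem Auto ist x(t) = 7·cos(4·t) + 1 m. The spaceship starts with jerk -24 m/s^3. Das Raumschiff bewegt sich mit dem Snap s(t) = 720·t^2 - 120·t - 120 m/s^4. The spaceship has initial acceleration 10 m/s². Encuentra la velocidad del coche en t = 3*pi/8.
Partiendo de la posición x(t) = 7·cos(4·t) + 1, tomamos 1 derivada. Tomando d/dt de x(t), encontramos v(t) = -28·sin(4·t). De la ecuación de la velocidad v(t) = -28·sin(4·t), sustituimos t = 3*pi/8 para obtener v = 28.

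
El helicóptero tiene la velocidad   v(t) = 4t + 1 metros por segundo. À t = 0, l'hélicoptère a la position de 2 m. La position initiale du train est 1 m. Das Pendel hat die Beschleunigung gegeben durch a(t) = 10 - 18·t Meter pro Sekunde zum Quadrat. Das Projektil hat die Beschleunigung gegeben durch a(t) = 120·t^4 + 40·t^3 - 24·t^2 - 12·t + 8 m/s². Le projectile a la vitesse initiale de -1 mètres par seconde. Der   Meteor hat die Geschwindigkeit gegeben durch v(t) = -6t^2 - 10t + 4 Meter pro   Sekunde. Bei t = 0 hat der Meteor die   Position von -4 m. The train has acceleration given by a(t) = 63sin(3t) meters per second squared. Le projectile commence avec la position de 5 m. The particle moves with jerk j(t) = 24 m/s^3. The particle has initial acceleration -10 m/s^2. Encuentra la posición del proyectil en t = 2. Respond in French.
Nous devons intégrer notre équation de l'accélération a(t) = 120·t^4 + 40·t^3 - 24·t^2 - 12·t + 8 2 fois. En prenant ∫a(t)dt et en appliquant v(0) = -1, nous trouvons v(t) = 24·t^5 + 10·t^4 - 8·t^3 - 6·t^2 + 8·t - 1. En intégrant la vitesse et en utilisant la condition initiale x(0) = 5, nous obtenons x(t) = 4·t^6 + 2·t^5 - 2·t^4 - 2·t^3 + 4·t^2 - t + 5. En utilisant x(t) = 4·t^6 + 2·t^5 - 2·t^4 - 2·t^3 + 4·t^2 - t + 5 et en substituant t = 2, nous trouvons x = 291.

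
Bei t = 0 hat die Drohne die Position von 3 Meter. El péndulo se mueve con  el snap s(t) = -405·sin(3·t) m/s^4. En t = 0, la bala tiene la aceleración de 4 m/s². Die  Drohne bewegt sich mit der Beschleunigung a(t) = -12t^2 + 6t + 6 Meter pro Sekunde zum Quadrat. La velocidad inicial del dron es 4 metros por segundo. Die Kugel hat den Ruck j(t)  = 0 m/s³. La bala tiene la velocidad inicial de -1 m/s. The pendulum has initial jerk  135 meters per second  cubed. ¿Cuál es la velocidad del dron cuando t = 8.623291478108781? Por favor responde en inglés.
We need to integrate our acceleration equation a(t) = -12·t^2 + 6·t + 6 1 time. The antiderivative of acceleration is velocity. Using v(0) = 4, we get v(t) = -4·t^3 + 3·t^2 + 6·t + 4. We have velocity v(t) = -4·t^3 + 3·t^2 + 6·t + 4. Substituting t = 8.623291478108781: v(8.623291478108781) = -2286.12847184773.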